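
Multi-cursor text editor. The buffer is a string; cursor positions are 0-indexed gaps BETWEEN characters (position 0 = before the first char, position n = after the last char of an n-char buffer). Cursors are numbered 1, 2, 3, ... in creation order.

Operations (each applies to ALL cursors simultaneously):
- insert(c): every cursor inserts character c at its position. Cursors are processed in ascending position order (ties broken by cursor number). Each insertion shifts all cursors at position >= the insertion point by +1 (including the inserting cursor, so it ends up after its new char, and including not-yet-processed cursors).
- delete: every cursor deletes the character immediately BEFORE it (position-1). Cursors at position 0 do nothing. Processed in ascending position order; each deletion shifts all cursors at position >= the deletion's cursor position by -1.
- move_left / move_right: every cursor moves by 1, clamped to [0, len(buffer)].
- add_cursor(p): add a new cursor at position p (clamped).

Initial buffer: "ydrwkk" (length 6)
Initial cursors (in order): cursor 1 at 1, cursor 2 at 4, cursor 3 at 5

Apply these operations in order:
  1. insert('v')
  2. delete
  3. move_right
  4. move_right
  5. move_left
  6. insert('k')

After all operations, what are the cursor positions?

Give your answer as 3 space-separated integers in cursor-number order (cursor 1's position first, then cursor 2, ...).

After op 1 (insert('v')): buffer="yvdrwvkvk" (len 9), cursors c1@2 c2@6 c3@8, authorship .1...2.3.
After op 2 (delete): buffer="ydrwkk" (len 6), cursors c1@1 c2@4 c3@5, authorship ......
After op 3 (move_right): buffer="ydrwkk" (len 6), cursors c1@2 c2@5 c3@6, authorship ......
After op 4 (move_right): buffer="ydrwkk" (len 6), cursors c1@3 c2@6 c3@6, authorship ......
After op 5 (move_left): buffer="ydrwkk" (len 6), cursors c1@2 c2@5 c3@5, authorship ......
After op 6 (insert('k')): buffer="ydkrwkkkk" (len 9), cursors c1@3 c2@8 c3@8, authorship ..1...23.

Answer: 3 8 8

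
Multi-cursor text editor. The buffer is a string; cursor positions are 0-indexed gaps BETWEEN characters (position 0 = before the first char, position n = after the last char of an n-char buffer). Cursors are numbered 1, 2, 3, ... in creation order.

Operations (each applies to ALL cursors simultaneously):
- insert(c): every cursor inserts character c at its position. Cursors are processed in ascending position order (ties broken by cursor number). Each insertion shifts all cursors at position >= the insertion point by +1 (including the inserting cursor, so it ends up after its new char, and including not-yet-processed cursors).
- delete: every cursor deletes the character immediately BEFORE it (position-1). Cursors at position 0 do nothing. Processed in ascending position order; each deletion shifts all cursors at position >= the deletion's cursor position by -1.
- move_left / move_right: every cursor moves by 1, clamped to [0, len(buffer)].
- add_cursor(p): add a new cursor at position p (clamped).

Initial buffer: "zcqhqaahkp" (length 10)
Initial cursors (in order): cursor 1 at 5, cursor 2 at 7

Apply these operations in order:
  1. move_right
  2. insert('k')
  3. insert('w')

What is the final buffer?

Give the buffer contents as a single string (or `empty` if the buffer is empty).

After op 1 (move_right): buffer="zcqhqaahkp" (len 10), cursors c1@6 c2@8, authorship ..........
After op 2 (insert('k')): buffer="zcqhqakahkkp" (len 12), cursors c1@7 c2@10, authorship ......1..2..
After op 3 (insert('w')): buffer="zcqhqakwahkwkp" (len 14), cursors c1@8 c2@12, authorship ......11..22..

Answer: zcqhqakwahkwkp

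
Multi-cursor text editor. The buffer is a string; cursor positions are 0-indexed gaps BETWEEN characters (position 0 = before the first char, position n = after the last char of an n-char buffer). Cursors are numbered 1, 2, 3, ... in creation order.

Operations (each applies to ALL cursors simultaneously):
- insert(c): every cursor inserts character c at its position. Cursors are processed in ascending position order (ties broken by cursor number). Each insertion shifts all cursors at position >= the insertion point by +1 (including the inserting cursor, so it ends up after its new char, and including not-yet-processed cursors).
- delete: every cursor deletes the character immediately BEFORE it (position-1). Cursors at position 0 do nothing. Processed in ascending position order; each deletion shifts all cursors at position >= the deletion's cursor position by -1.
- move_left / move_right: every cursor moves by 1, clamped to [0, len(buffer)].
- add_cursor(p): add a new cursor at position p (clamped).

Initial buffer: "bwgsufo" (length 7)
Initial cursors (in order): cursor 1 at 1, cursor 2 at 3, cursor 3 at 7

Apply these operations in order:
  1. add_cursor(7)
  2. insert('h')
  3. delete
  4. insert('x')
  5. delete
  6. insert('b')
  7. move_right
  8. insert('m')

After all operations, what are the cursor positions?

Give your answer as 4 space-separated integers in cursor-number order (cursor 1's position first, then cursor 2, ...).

Answer: 4 8 15 15

Derivation:
After op 1 (add_cursor(7)): buffer="bwgsufo" (len 7), cursors c1@1 c2@3 c3@7 c4@7, authorship .......
After op 2 (insert('h')): buffer="bhwghsufohh" (len 11), cursors c1@2 c2@5 c3@11 c4@11, authorship .1..2....34
After op 3 (delete): buffer="bwgsufo" (len 7), cursors c1@1 c2@3 c3@7 c4@7, authorship .......
After op 4 (insert('x')): buffer="bxwgxsufoxx" (len 11), cursors c1@2 c2@5 c3@11 c4@11, authorship .1..2....34
After op 5 (delete): buffer="bwgsufo" (len 7), cursors c1@1 c2@3 c3@7 c4@7, authorship .......
After op 6 (insert('b')): buffer="bbwgbsufobb" (len 11), cursors c1@2 c2@5 c3@11 c4@11, authorship .1..2....34
After op 7 (move_right): buffer="bbwgbsufobb" (len 11), cursors c1@3 c2@6 c3@11 c4@11, authorship .1..2....34
After op 8 (insert('m')): buffer="bbwmgbsmufobbmm" (len 15), cursors c1@4 c2@8 c3@15 c4@15, authorship .1.1.2.2...3434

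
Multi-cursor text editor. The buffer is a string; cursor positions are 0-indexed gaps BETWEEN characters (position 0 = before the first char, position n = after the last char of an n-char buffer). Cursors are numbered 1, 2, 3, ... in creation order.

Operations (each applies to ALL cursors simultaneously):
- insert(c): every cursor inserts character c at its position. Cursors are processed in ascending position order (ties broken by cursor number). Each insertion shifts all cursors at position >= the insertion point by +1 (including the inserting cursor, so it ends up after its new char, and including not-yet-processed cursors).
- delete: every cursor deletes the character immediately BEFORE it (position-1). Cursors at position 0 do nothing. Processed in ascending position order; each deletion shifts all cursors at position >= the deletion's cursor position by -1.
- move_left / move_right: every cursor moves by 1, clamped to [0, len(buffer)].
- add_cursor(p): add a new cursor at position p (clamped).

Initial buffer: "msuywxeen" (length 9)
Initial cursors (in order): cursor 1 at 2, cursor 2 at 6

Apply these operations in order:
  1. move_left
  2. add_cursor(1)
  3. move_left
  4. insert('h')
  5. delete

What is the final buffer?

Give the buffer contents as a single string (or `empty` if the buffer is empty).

After op 1 (move_left): buffer="msuywxeen" (len 9), cursors c1@1 c2@5, authorship .........
After op 2 (add_cursor(1)): buffer="msuywxeen" (len 9), cursors c1@1 c3@1 c2@5, authorship .........
After op 3 (move_left): buffer="msuywxeen" (len 9), cursors c1@0 c3@0 c2@4, authorship .........
After op 4 (insert('h')): buffer="hhmsuyhwxeen" (len 12), cursors c1@2 c3@2 c2@7, authorship 13....2.....
After op 5 (delete): buffer="msuywxeen" (len 9), cursors c1@0 c3@0 c2@4, authorship .........

Answer: msuywxeen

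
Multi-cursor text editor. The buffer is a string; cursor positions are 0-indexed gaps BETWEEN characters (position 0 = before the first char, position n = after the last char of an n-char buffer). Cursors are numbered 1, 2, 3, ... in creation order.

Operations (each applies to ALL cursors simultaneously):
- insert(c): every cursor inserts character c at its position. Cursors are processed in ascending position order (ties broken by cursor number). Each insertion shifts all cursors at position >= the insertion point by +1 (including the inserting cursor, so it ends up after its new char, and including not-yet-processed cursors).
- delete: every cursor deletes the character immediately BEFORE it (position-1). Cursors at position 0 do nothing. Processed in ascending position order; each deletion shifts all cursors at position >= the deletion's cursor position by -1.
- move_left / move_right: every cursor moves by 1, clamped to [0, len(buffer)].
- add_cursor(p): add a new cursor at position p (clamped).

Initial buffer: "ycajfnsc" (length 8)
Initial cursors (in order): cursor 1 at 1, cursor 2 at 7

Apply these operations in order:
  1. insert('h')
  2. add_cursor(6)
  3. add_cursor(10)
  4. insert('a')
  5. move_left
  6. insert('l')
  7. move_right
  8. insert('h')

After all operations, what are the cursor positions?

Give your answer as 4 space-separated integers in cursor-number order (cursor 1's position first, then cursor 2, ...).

After op 1 (insert('h')): buffer="yhcajfnshc" (len 10), cursors c1@2 c2@9, authorship .1......2.
After op 2 (add_cursor(6)): buffer="yhcajfnshc" (len 10), cursors c1@2 c3@6 c2@9, authorship .1......2.
After op 3 (add_cursor(10)): buffer="yhcajfnshc" (len 10), cursors c1@2 c3@6 c2@9 c4@10, authorship .1......2.
After op 4 (insert('a')): buffer="yhacajfanshaca" (len 14), cursors c1@3 c3@8 c2@12 c4@14, authorship .11....3..22.4
After op 5 (move_left): buffer="yhacajfanshaca" (len 14), cursors c1@2 c3@7 c2@11 c4@13, authorship .11....3..22.4
After op 6 (insert('l')): buffer="yhlacajflanshlacla" (len 18), cursors c1@3 c3@9 c2@14 c4@17, authorship .111....33..222.44
After op 7 (move_right): buffer="yhlacajflanshlacla" (len 18), cursors c1@4 c3@10 c2@15 c4@18, authorship .111....33..222.44
After op 8 (insert('h')): buffer="yhlahcajflahnshlahclah" (len 22), cursors c1@5 c3@12 c2@18 c4@22, authorship .1111....333..2222.444

Answer: 5 18 12 22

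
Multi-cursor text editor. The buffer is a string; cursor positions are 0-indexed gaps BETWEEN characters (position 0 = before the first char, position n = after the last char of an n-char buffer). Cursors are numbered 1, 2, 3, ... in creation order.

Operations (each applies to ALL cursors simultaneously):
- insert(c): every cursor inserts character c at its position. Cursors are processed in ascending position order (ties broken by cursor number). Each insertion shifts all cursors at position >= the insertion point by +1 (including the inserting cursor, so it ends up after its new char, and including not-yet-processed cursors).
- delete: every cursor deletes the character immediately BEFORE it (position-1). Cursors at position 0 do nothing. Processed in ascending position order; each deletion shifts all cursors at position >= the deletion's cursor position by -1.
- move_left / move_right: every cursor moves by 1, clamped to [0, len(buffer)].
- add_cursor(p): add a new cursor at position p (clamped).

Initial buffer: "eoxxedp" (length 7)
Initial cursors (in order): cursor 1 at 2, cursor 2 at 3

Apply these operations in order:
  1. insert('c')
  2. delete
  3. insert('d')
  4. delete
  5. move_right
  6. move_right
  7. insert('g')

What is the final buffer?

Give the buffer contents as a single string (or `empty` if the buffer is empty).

Answer: eoxxgegdp

Derivation:
After op 1 (insert('c')): buffer="eocxcxedp" (len 9), cursors c1@3 c2@5, authorship ..1.2....
After op 2 (delete): buffer="eoxxedp" (len 7), cursors c1@2 c2@3, authorship .......
After op 3 (insert('d')): buffer="eodxdxedp" (len 9), cursors c1@3 c2@5, authorship ..1.2....
After op 4 (delete): buffer="eoxxedp" (len 7), cursors c1@2 c2@3, authorship .......
After op 5 (move_right): buffer="eoxxedp" (len 7), cursors c1@3 c2@4, authorship .......
After op 6 (move_right): buffer="eoxxedp" (len 7), cursors c1@4 c2@5, authorship .......
After op 7 (insert('g')): buffer="eoxxgegdp" (len 9), cursors c1@5 c2@7, authorship ....1.2..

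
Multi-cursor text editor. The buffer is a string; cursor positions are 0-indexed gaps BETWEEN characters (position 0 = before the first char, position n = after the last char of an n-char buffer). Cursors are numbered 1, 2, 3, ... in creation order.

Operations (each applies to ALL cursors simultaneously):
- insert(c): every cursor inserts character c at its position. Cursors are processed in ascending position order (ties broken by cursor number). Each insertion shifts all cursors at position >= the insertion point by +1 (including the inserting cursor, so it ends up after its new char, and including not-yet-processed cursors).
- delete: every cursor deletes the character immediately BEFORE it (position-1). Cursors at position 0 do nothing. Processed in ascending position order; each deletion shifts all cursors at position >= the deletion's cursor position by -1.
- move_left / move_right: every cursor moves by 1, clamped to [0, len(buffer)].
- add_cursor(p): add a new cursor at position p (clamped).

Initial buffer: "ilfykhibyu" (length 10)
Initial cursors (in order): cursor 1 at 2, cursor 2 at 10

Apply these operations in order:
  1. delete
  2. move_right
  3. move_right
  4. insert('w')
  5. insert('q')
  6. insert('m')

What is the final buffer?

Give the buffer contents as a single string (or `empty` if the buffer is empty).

Answer: ifywqmkhibywqm

Derivation:
After op 1 (delete): buffer="ifykhiby" (len 8), cursors c1@1 c2@8, authorship ........
After op 2 (move_right): buffer="ifykhiby" (len 8), cursors c1@2 c2@8, authorship ........
After op 3 (move_right): buffer="ifykhiby" (len 8), cursors c1@3 c2@8, authorship ........
After op 4 (insert('w')): buffer="ifywkhibyw" (len 10), cursors c1@4 c2@10, authorship ...1.....2
After op 5 (insert('q')): buffer="ifywqkhibywq" (len 12), cursors c1@5 c2@12, authorship ...11.....22
After op 6 (insert('m')): buffer="ifywqmkhibywqm" (len 14), cursors c1@6 c2@14, authorship ...111.....222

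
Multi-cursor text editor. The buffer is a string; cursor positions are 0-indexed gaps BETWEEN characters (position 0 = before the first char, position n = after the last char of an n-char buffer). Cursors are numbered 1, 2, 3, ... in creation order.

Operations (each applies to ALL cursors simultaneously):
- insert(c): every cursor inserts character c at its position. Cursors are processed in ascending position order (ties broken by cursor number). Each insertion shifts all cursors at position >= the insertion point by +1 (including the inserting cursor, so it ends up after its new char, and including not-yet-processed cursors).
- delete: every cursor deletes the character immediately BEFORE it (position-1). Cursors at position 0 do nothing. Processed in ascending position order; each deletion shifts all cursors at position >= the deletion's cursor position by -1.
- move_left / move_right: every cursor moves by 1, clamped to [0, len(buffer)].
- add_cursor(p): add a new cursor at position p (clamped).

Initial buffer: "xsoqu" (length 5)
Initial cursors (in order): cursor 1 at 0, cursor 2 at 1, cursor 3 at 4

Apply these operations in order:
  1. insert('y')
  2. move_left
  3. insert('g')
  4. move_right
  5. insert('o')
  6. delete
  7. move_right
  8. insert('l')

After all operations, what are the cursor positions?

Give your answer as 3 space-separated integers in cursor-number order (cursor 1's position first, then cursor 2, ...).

After op 1 (insert('y')): buffer="yxysoqyu" (len 8), cursors c1@1 c2@3 c3@7, authorship 1.2...3.
After op 2 (move_left): buffer="yxysoqyu" (len 8), cursors c1@0 c2@2 c3@6, authorship 1.2...3.
After op 3 (insert('g')): buffer="gyxgysoqgyu" (len 11), cursors c1@1 c2@4 c3@9, authorship 11.22...33.
After op 4 (move_right): buffer="gyxgysoqgyu" (len 11), cursors c1@2 c2@5 c3@10, authorship 11.22...33.
After op 5 (insert('o')): buffer="gyoxgyosoqgyou" (len 14), cursors c1@3 c2@7 c3@13, authorship 111.222...333.
After op 6 (delete): buffer="gyxgysoqgyu" (len 11), cursors c1@2 c2@5 c3@10, authorship 11.22...33.
After op 7 (move_right): buffer="gyxgysoqgyu" (len 11), cursors c1@3 c2@6 c3@11, authorship 11.22...33.
After op 8 (insert('l')): buffer="gyxlgysloqgyul" (len 14), cursors c1@4 c2@8 c3@14, authorship 11.122.2..33.3

Answer: 4 8 14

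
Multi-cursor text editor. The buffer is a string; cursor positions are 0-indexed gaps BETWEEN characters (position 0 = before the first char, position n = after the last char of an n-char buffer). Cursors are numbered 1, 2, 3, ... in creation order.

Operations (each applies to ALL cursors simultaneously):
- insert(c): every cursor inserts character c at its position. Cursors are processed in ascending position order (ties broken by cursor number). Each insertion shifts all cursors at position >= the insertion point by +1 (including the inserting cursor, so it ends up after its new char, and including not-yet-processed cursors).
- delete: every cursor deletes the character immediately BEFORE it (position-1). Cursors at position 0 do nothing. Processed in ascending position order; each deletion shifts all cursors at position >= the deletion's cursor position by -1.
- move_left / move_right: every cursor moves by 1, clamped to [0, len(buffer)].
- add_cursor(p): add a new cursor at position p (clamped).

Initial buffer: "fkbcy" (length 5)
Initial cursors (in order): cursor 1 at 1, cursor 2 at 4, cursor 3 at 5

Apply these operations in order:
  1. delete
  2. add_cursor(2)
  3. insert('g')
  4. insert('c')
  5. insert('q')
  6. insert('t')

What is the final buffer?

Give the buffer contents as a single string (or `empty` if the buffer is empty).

Answer: gcqtkbgggcccqqqttt

Derivation:
After op 1 (delete): buffer="kb" (len 2), cursors c1@0 c2@2 c3@2, authorship ..
After op 2 (add_cursor(2)): buffer="kb" (len 2), cursors c1@0 c2@2 c3@2 c4@2, authorship ..
After op 3 (insert('g')): buffer="gkbggg" (len 6), cursors c1@1 c2@6 c3@6 c4@6, authorship 1..234
After op 4 (insert('c')): buffer="gckbgggccc" (len 10), cursors c1@2 c2@10 c3@10 c4@10, authorship 11..234234
After op 5 (insert('q')): buffer="gcqkbgggcccqqq" (len 14), cursors c1@3 c2@14 c3@14 c4@14, authorship 111..234234234
After op 6 (insert('t')): buffer="gcqtkbgggcccqqqttt" (len 18), cursors c1@4 c2@18 c3@18 c4@18, authorship 1111..234234234234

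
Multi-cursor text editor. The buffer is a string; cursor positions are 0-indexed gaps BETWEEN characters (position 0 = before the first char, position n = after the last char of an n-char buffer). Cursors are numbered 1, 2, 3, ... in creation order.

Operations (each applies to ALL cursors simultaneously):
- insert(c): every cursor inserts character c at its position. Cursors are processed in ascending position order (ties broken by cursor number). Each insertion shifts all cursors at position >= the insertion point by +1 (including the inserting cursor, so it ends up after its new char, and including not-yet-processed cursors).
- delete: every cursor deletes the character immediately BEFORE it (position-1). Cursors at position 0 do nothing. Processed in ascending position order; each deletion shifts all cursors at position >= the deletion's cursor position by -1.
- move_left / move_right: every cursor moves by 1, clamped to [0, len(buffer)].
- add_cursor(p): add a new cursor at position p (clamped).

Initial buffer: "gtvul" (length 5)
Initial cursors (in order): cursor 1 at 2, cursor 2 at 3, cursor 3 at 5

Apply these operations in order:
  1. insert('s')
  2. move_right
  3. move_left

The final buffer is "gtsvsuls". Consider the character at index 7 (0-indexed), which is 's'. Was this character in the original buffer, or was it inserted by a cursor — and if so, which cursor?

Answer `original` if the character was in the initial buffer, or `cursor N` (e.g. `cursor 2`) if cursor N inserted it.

Answer: cursor 3

Derivation:
After op 1 (insert('s')): buffer="gtsvsuls" (len 8), cursors c1@3 c2@5 c3@8, authorship ..1.2..3
After op 2 (move_right): buffer="gtsvsuls" (len 8), cursors c1@4 c2@6 c3@8, authorship ..1.2..3
After op 3 (move_left): buffer="gtsvsuls" (len 8), cursors c1@3 c2@5 c3@7, authorship ..1.2..3
Authorship (.=original, N=cursor N): . . 1 . 2 . . 3
Index 7: author = 3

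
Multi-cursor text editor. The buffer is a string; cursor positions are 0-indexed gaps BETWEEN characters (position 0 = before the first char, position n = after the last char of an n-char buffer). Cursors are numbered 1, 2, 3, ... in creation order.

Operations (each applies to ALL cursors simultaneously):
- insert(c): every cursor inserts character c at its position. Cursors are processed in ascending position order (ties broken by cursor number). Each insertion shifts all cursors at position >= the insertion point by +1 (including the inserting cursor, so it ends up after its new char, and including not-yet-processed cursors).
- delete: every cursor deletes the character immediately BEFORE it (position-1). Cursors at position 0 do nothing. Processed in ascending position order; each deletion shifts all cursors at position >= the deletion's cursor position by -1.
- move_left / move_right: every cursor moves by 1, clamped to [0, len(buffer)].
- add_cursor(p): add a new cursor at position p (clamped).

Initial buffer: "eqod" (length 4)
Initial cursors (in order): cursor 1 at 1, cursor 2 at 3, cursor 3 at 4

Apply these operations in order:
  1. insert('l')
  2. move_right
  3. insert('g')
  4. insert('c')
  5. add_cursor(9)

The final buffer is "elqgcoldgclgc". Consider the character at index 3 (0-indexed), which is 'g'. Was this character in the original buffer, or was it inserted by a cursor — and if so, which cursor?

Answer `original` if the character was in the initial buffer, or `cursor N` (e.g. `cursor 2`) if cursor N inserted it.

After op 1 (insert('l')): buffer="elqoldl" (len 7), cursors c1@2 c2@5 c3@7, authorship .1..2.3
After op 2 (move_right): buffer="elqoldl" (len 7), cursors c1@3 c2@6 c3@7, authorship .1..2.3
After op 3 (insert('g')): buffer="elqgoldglg" (len 10), cursors c1@4 c2@8 c3@10, authorship .1.1.2.233
After op 4 (insert('c')): buffer="elqgcoldgclgc" (len 13), cursors c1@5 c2@10 c3@13, authorship .1.11.2.22333
After op 5 (add_cursor(9)): buffer="elqgcoldgclgc" (len 13), cursors c1@5 c4@9 c2@10 c3@13, authorship .1.11.2.22333
Authorship (.=original, N=cursor N): . 1 . 1 1 . 2 . 2 2 3 3 3
Index 3: author = 1

Answer: cursor 1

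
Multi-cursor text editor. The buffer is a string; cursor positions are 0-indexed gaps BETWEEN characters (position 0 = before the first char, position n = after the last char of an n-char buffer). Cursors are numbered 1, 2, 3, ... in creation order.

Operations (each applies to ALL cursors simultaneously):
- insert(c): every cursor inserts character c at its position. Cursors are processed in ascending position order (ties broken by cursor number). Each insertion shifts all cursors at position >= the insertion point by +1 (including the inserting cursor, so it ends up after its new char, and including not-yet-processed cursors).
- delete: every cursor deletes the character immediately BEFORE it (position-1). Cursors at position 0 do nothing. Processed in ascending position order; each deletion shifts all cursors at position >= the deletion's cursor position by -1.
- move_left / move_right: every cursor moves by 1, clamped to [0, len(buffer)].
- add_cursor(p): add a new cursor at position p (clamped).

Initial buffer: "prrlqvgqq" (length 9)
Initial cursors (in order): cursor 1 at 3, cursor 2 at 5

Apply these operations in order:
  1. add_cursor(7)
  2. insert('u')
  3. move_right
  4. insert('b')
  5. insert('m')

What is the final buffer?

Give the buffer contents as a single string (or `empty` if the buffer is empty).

Answer: prrulbmquvbmguqbmq

Derivation:
After op 1 (add_cursor(7)): buffer="prrlqvgqq" (len 9), cursors c1@3 c2@5 c3@7, authorship .........
After op 2 (insert('u')): buffer="prrulquvguqq" (len 12), cursors c1@4 c2@7 c3@10, authorship ...1..2..3..
After op 3 (move_right): buffer="prrulquvguqq" (len 12), cursors c1@5 c2@8 c3@11, authorship ...1..2..3..
After op 4 (insert('b')): buffer="prrulbquvbguqbq" (len 15), cursors c1@6 c2@10 c3@14, authorship ...1.1.2.2.3.3.
After op 5 (insert('m')): buffer="prrulbmquvbmguqbmq" (len 18), cursors c1@7 c2@12 c3@17, authorship ...1.11.2.22.3.33.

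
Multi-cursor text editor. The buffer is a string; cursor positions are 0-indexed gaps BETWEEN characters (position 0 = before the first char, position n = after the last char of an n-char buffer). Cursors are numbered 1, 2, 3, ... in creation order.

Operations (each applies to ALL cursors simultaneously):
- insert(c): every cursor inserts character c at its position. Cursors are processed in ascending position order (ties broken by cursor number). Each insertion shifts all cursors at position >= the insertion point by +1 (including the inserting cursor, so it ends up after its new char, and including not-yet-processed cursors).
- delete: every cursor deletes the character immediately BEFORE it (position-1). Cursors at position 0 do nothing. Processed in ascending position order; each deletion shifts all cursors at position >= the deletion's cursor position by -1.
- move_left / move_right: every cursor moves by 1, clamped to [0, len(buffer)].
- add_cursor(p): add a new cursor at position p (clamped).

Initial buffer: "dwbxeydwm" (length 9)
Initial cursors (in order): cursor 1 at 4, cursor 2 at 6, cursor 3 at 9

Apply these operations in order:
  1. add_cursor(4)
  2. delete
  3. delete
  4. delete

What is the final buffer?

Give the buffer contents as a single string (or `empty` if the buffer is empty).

Answer: empty

Derivation:
After op 1 (add_cursor(4)): buffer="dwbxeydwm" (len 9), cursors c1@4 c4@4 c2@6 c3@9, authorship .........
After op 2 (delete): buffer="dwedw" (len 5), cursors c1@2 c4@2 c2@3 c3@5, authorship .....
After op 3 (delete): buffer="d" (len 1), cursors c1@0 c2@0 c4@0 c3@1, authorship .
After op 4 (delete): buffer="" (len 0), cursors c1@0 c2@0 c3@0 c4@0, authorship 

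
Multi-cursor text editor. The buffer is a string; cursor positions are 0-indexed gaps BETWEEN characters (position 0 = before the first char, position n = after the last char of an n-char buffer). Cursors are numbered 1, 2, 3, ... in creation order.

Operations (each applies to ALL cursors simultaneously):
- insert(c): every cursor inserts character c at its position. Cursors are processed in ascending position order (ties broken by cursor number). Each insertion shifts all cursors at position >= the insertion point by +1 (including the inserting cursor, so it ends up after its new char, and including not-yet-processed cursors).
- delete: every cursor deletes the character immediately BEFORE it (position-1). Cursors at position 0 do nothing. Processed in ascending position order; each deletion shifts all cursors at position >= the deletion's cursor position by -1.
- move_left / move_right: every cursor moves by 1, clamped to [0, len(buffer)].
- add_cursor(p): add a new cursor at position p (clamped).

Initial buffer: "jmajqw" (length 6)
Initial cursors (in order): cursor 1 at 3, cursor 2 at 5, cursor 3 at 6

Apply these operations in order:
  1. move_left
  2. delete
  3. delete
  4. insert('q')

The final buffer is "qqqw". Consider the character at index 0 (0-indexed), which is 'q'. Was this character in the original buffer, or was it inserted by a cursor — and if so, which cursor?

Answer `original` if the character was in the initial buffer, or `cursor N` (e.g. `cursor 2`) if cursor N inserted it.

Answer: cursor 1

Derivation:
After op 1 (move_left): buffer="jmajqw" (len 6), cursors c1@2 c2@4 c3@5, authorship ......
After op 2 (delete): buffer="jaw" (len 3), cursors c1@1 c2@2 c3@2, authorship ...
After op 3 (delete): buffer="w" (len 1), cursors c1@0 c2@0 c3@0, authorship .
After op 4 (insert('q')): buffer="qqqw" (len 4), cursors c1@3 c2@3 c3@3, authorship 123.
Authorship (.=original, N=cursor N): 1 2 3 .
Index 0: author = 1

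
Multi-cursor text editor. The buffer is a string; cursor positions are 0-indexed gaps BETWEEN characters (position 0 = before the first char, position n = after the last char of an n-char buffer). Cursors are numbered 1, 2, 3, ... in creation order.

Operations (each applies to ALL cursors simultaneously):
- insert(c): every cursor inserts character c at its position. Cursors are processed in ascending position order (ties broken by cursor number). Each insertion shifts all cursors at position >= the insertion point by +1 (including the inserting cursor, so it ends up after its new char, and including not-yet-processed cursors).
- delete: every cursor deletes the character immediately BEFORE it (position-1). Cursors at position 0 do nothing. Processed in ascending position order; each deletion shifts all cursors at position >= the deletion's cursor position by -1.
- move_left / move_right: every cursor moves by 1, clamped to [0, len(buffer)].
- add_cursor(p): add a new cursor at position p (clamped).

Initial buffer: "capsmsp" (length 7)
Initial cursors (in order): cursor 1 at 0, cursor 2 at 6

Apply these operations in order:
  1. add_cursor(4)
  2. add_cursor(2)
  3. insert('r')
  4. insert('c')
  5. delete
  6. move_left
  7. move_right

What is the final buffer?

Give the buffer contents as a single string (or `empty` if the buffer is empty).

After op 1 (add_cursor(4)): buffer="capsmsp" (len 7), cursors c1@0 c3@4 c2@6, authorship .......
After op 2 (add_cursor(2)): buffer="capsmsp" (len 7), cursors c1@0 c4@2 c3@4 c2@6, authorship .......
After op 3 (insert('r')): buffer="rcarpsrmsrp" (len 11), cursors c1@1 c4@4 c3@7 c2@10, authorship 1..4..3..2.
After op 4 (insert('c')): buffer="rccarcpsrcmsrcp" (len 15), cursors c1@2 c4@6 c3@10 c2@14, authorship 11..44..33..22.
After op 5 (delete): buffer="rcarpsrmsrp" (len 11), cursors c1@1 c4@4 c3@7 c2@10, authorship 1..4..3..2.
After op 6 (move_left): buffer="rcarpsrmsrp" (len 11), cursors c1@0 c4@3 c3@6 c2@9, authorship 1..4..3..2.
After op 7 (move_right): buffer="rcarpsrmsrp" (len 11), cursors c1@1 c4@4 c3@7 c2@10, authorship 1..4..3..2.

Answer: rcarpsrmsrp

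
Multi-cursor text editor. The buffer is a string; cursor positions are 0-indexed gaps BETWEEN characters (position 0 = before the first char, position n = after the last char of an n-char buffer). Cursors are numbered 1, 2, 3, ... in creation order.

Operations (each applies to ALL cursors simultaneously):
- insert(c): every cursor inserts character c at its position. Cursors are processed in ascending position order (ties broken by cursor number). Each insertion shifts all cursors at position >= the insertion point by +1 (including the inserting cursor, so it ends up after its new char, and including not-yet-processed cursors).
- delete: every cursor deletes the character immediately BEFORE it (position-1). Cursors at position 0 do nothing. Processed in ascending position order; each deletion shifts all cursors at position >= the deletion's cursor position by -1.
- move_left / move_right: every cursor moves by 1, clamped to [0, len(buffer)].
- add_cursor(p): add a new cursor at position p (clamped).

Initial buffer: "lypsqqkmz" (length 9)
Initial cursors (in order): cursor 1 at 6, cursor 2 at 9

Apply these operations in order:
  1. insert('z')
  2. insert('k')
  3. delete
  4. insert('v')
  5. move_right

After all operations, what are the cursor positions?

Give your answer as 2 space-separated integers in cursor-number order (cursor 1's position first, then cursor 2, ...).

Answer: 9 13

Derivation:
After op 1 (insert('z')): buffer="lypsqqzkmzz" (len 11), cursors c1@7 c2@11, authorship ......1...2
After op 2 (insert('k')): buffer="lypsqqzkkmzzk" (len 13), cursors c1@8 c2@13, authorship ......11...22
After op 3 (delete): buffer="lypsqqzkmzz" (len 11), cursors c1@7 c2@11, authorship ......1...2
After op 4 (insert('v')): buffer="lypsqqzvkmzzv" (len 13), cursors c1@8 c2@13, authorship ......11...22
After op 5 (move_right): buffer="lypsqqzvkmzzv" (len 13), cursors c1@9 c2@13, authorship ......11...22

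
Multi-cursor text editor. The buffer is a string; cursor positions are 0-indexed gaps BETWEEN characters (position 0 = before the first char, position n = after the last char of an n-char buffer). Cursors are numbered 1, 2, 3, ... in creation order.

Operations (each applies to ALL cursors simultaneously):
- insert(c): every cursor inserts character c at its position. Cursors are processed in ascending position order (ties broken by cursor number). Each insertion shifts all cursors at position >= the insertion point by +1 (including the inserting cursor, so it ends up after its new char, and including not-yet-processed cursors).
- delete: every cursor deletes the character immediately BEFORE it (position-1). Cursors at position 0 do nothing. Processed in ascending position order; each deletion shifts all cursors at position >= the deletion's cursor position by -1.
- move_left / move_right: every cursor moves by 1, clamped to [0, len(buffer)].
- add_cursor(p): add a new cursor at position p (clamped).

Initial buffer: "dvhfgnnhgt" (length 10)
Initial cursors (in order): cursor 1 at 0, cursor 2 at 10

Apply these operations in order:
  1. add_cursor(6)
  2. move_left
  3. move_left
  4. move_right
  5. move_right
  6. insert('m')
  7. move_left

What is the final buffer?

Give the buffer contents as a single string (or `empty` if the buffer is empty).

After op 1 (add_cursor(6)): buffer="dvhfgnnhgt" (len 10), cursors c1@0 c3@6 c2@10, authorship ..........
After op 2 (move_left): buffer="dvhfgnnhgt" (len 10), cursors c1@0 c3@5 c2@9, authorship ..........
After op 3 (move_left): buffer="dvhfgnnhgt" (len 10), cursors c1@0 c3@4 c2@8, authorship ..........
After op 4 (move_right): buffer="dvhfgnnhgt" (len 10), cursors c1@1 c3@5 c2@9, authorship ..........
After op 5 (move_right): buffer="dvhfgnnhgt" (len 10), cursors c1@2 c3@6 c2@10, authorship ..........
After op 6 (insert('m')): buffer="dvmhfgnmnhgtm" (len 13), cursors c1@3 c3@8 c2@13, authorship ..1....3....2
After op 7 (move_left): buffer="dvmhfgnmnhgtm" (len 13), cursors c1@2 c3@7 c2@12, authorship ..1....3....2

Answer: dvmhfgnmnhgtm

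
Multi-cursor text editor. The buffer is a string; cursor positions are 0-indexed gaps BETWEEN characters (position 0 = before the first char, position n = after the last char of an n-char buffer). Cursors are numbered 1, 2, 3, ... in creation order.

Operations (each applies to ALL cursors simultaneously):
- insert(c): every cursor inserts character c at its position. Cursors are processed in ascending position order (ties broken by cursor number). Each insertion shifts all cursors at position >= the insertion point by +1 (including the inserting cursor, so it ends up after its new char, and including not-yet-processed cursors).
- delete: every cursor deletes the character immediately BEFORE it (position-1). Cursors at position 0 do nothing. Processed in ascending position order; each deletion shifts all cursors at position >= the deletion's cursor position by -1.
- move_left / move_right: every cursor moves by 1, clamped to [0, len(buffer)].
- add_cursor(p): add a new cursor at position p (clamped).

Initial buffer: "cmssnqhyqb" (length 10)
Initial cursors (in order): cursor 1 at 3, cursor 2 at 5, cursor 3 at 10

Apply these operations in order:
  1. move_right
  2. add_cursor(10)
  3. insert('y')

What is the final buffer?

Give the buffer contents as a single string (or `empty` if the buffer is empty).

Answer: cmssynqyhyqbyy

Derivation:
After op 1 (move_right): buffer="cmssnqhyqb" (len 10), cursors c1@4 c2@6 c3@10, authorship ..........
After op 2 (add_cursor(10)): buffer="cmssnqhyqb" (len 10), cursors c1@4 c2@6 c3@10 c4@10, authorship ..........
After op 3 (insert('y')): buffer="cmssynqyhyqbyy" (len 14), cursors c1@5 c2@8 c3@14 c4@14, authorship ....1..2....34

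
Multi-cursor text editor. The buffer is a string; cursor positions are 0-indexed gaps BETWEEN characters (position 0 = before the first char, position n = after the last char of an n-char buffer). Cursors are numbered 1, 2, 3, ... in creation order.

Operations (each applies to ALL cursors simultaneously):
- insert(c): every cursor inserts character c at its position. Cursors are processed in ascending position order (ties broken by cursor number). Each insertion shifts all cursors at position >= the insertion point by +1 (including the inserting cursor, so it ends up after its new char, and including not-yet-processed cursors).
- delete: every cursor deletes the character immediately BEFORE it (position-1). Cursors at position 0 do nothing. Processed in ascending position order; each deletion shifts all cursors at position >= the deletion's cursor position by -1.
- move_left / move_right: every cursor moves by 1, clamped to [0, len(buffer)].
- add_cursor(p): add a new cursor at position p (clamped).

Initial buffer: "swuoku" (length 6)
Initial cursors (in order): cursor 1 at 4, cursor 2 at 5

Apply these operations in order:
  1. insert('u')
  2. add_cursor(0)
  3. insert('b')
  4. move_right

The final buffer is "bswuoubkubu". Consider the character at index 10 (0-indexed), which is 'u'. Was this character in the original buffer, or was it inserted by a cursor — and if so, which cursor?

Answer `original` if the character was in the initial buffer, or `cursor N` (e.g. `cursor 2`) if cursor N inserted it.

After op 1 (insert('u')): buffer="swuoukuu" (len 8), cursors c1@5 c2@7, authorship ....1.2.
After op 2 (add_cursor(0)): buffer="swuoukuu" (len 8), cursors c3@0 c1@5 c2@7, authorship ....1.2.
After op 3 (insert('b')): buffer="bswuoubkubu" (len 11), cursors c3@1 c1@7 c2@10, authorship 3....11.22.
After op 4 (move_right): buffer="bswuoubkubu" (len 11), cursors c3@2 c1@8 c2@11, authorship 3....11.22.
Authorship (.=original, N=cursor N): 3 . . . . 1 1 . 2 2 .
Index 10: author = original

Answer: original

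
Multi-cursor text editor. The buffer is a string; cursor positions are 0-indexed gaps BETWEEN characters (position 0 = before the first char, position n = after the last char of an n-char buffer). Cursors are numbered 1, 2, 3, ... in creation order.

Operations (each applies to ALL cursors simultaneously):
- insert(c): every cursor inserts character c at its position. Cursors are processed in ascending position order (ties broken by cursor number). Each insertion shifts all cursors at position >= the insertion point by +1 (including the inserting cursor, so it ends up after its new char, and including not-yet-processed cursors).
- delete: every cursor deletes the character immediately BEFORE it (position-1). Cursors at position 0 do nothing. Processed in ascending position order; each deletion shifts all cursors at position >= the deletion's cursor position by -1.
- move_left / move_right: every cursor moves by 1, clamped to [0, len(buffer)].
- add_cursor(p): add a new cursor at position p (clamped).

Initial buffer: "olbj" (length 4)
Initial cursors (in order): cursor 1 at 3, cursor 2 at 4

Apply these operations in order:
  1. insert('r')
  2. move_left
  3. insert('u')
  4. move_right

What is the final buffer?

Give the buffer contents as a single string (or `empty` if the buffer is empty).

Answer: olburjur

Derivation:
After op 1 (insert('r')): buffer="olbrjr" (len 6), cursors c1@4 c2@6, authorship ...1.2
After op 2 (move_left): buffer="olbrjr" (len 6), cursors c1@3 c2@5, authorship ...1.2
After op 3 (insert('u')): buffer="olburjur" (len 8), cursors c1@4 c2@7, authorship ...11.22
After op 4 (move_right): buffer="olburjur" (len 8), cursors c1@5 c2@8, authorship ...11.22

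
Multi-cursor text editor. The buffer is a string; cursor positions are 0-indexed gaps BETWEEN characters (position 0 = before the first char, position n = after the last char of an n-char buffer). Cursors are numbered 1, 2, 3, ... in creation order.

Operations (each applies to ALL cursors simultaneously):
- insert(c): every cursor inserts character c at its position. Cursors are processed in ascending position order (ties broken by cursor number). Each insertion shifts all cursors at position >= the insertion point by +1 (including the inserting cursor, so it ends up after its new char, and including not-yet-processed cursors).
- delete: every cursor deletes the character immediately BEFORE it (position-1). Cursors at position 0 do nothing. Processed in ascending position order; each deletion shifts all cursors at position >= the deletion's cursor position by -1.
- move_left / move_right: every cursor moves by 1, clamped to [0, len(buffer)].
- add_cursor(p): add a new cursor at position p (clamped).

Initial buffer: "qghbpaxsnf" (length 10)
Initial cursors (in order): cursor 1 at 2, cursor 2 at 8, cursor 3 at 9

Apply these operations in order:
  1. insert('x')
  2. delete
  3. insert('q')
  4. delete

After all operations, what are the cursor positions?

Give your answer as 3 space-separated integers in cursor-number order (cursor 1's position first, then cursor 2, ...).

After op 1 (insert('x')): buffer="qgxhbpaxsxnxf" (len 13), cursors c1@3 c2@10 c3@12, authorship ..1......2.3.
After op 2 (delete): buffer="qghbpaxsnf" (len 10), cursors c1@2 c2@8 c3@9, authorship ..........
After op 3 (insert('q')): buffer="qgqhbpaxsqnqf" (len 13), cursors c1@3 c2@10 c3@12, authorship ..1......2.3.
After op 4 (delete): buffer="qghbpaxsnf" (len 10), cursors c1@2 c2@8 c3@9, authorship ..........

Answer: 2 8 9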